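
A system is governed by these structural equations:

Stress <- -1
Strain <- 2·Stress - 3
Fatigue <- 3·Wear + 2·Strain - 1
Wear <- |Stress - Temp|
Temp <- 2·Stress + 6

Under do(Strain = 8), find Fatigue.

do(Strain=8) replaces the equation Strain <- 2·Stress - 3 with the constant Strain = 8.
Temp = 2·Stress + 6  [with Stress=-1]  = 4
Wear = |Stress - Temp|  [with Stress=-1, Temp=4]  = 5
Fatigue = 3·Wear + 2·Strain - 1  [with Wear=5, Strain=8]  = 30

30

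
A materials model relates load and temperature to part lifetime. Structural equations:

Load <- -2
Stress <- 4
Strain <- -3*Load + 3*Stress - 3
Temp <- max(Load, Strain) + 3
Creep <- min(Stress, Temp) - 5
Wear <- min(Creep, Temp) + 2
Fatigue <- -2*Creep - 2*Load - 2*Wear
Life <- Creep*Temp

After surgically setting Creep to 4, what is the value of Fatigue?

Under do(Creep=4), the mechanism Creep <- min(Stress, Temp) - 5 is discarded; Creep is fixed at 4.
Strain = -3*Load + 3*Stress - 3  [with Load=-2, Stress=4]  = 15
Temp = max(Load, Strain) + 3  [with Load=-2, Strain=15]  = 18
Wear = min(Creep, Temp) + 2  [with Creep=4, Temp=18]  = 6
Fatigue = -2*Creep - 2*Load - 2*Wear  [with Creep=4, Load=-2, Wear=6]  = -16

-16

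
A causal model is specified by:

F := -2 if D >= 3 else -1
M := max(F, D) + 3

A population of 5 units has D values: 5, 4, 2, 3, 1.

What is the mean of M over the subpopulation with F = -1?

E[M|F=-1] averages over only the 2 units with F=-1 (D = 2, 1): M = 5, 4, mean 4.5.

4.5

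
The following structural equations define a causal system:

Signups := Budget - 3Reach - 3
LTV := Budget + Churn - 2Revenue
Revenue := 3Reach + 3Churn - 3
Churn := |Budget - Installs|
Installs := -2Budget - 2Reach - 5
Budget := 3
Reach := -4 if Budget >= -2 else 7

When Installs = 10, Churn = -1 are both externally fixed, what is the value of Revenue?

-18

Setting Installs = 10, Churn = -1 by intervention discards those variables' equations.
Reach = -4 if Budget >= -2 else 7  [with Budget=3]  = -4
Revenue = 3Reach + 3Churn - 3  [with Reach=-4, Churn=-1]  = -18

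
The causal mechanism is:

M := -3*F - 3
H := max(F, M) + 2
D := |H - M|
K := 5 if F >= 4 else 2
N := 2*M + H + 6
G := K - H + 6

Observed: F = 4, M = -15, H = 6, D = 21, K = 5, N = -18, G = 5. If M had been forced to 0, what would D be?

6

Under do(M=0), the mechanism M := -3*F - 3 is discarded; M is fixed at 0.
H = max(F, M) + 2  [with F=4, M=0]  = 6
D = |H - M|  [with H=6, M=0]  = 6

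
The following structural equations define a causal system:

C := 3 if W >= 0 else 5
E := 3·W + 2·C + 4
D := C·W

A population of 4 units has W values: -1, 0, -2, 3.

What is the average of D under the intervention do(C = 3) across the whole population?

Under do(C=3), C's equation is replaced by C=3 for every unit. Per-unit D: -3, 0, -6, 9. Mean = 0.

0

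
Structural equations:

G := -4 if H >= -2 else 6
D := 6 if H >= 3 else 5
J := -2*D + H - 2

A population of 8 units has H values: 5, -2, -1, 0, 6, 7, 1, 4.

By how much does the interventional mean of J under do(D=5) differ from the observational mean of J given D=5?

do(D=5) breaks D's dependence on H. With D=5 fixed, J across the units is -7, -14, -13, -12, -6, -5, -11, -8, mean -9.5.
Conditioning on D=5 selects the 4 unit(s) with H ∈ {-2, -1, 0, 1}. Their J values: -14, -13, -12, -11. Mean = -12.5.
Difference = -9.5 − (-12.5) = 3.

3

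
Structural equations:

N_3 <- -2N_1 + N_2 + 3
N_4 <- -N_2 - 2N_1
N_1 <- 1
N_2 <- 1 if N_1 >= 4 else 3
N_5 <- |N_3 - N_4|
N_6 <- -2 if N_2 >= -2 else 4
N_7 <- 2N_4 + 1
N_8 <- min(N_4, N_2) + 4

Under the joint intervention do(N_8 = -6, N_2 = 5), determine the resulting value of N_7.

The joint intervention fixes N_8 = -6, N_2 = 5, removing each variable's own equation.
N_4 = -N_2 - 2N_1  [with N_2=5, N_1=1]  = -7
N_7 = 2N_4 + 1  [with N_4=-7]  = -13

-13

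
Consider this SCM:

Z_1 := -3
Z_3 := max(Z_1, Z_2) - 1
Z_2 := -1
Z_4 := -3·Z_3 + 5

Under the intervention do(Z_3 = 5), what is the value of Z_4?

-10

The intervention breaks the incoming arrows to Z_3: Z_3 := max(Z_1, Z_2) - 1 no longer applies, and Z_3 = 5.
Z_4 = -3·Z_3 + 5  [with Z_3=5]  = -10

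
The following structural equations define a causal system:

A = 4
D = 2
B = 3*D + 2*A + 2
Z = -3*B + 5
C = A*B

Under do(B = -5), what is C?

-20

do(B=-5) replaces the equation B = 3*D + 2*A + 2 with the constant B = -5.
C = A*B  [with A=4, B=-5]  = -20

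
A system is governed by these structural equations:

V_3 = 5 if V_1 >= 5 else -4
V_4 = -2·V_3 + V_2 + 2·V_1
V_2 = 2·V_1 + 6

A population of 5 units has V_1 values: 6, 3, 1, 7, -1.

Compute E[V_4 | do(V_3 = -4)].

do(V_3=-4) breaks V_3's dependence on V_1. With V_3=-4 fixed, V_4 across the units is 38, 26, 18, 42, 10, mean 26.8.

26.8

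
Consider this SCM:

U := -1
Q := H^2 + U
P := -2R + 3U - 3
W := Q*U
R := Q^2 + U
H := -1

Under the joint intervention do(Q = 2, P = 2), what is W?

Setting Q = 2, P = 2 by intervention discards those variables' equations.
W = Q*U  [with Q=2, U=-1]  = -2

-2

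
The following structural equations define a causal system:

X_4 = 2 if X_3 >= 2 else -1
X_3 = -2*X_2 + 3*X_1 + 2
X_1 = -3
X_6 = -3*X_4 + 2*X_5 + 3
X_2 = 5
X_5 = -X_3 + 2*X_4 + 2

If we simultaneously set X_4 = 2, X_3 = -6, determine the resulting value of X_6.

The joint intervention fixes X_4 = 2, X_3 = -6, removing each variable's own equation.
X_5 = -X_3 + 2*X_4 + 2  [with X_3=-6, X_4=2]  = 12
X_6 = -3*X_4 + 2*X_5 + 3  [with X_4=2, X_5=12]  = 21

21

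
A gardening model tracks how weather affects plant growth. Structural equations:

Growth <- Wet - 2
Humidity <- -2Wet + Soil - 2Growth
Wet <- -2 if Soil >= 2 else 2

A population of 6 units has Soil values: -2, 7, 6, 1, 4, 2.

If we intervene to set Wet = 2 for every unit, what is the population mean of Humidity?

Under do(Wet=2), Wet's equation is replaced by Wet=2 for every unit. Per-unit Humidity: -6, 3, 2, -3, 0, -2. Mean = -1.

-1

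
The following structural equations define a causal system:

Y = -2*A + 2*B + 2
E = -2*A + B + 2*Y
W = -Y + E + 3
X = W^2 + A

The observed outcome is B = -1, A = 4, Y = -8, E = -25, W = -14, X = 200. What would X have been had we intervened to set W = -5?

29

The intervention breaks the incoming arrows to W: W = -Y + E + 3 no longer applies, and W = -5.
X = W^2 + A  [with W=-5, A=4]  = 29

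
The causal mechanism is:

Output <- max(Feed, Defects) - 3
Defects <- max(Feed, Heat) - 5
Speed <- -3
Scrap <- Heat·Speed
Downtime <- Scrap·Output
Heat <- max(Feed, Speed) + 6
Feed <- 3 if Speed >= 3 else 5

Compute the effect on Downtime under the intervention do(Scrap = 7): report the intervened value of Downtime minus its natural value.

120

Under do(Scrap=7), the mechanism Scrap <- Heat·Speed is discarded; Scrap is fixed at 7.
Feed = 3 if Speed >= 3 else 5  [with Speed=-3]  = 5
Heat = max(Feed, Speed) + 6  [with Feed=5, Speed=-3]  = 11
Defects = max(Feed, Heat) - 5  [with Feed=5, Heat=11]  = 6
Output = max(Feed, Defects) - 3  [with Feed=5, Defects=6]  = 3
Downtime = Scrap·Output  [with Scrap=7, Output=3]  = 21
Without intervention: Feed = 3 if Speed >= 3 else 5  [with Speed=-3]  = 5; Heat = max(Feed, Speed) + 6  [with Feed=5, Speed=-3]  = 11; Defects = max(Feed, Heat) - 5  [with Feed=5, Heat=11]  = 6; Scrap = Heat·Speed  [with Heat=11, Speed=-3]  = -33; Output = max(Feed, Defects) - 3  [with Feed=5, Defects=6]  = 3; Downtime = Scrap·Output  [with Scrap=-33, Output=3]  = -99.
Change = 21 − (-99) = 120.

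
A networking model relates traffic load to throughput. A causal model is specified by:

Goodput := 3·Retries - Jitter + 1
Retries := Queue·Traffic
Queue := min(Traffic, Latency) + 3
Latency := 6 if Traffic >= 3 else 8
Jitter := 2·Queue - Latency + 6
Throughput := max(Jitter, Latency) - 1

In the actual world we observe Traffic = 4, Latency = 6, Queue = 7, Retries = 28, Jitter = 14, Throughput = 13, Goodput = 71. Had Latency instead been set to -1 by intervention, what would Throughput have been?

Under do(Latency=-1), the mechanism Latency := 6 if Traffic >= 3 else 8 is discarded; Latency is fixed at -1.
Queue = min(Traffic, Latency) + 3  [with Traffic=4, Latency=-1]  = 2
Jitter = 2·Queue - Latency + 6  [with Queue=2, Latency=-1]  = 11
Throughput = max(Jitter, Latency) - 1  [with Jitter=11, Latency=-1]  = 10

10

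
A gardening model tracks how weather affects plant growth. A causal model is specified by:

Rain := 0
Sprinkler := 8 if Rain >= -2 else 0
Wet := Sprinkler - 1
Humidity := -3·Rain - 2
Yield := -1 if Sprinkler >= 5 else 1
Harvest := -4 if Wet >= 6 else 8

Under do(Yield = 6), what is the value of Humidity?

The intervention breaks the incoming arrows to Yield: Yield := -1 if Sprinkler >= 5 else 1 no longer applies, and Yield = 6.
Since Humidity is not a descendant of the intervened variable, it is unaffected.
Humidity = -3·Rain - 2  [with Rain=0]  = -2

-2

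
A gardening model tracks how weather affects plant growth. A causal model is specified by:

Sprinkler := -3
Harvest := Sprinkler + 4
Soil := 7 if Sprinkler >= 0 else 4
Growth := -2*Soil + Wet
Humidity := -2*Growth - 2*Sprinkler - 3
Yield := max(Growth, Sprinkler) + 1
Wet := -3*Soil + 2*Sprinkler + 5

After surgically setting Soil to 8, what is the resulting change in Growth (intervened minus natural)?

Under do(Soil=8), the mechanism Soil := 7 if Sprinkler >= 0 else 4 is discarded; Soil is fixed at 8.
Wet = -3*Soil + 2*Sprinkler + 5  [with Soil=8, Sprinkler=-3]  = -25
Growth = -2*Soil + Wet  [with Soil=8, Wet=-25]  = -41
Without intervention: Soil = 7 if Sprinkler >= 0 else 4  [with Sprinkler=-3]  = 4; Wet = -3*Soil + 2*Sprinkler + 5  [with Soil=4, Sprinkler=-3]  = -13; Growth = -2*Soil + Wet  [with Soil=4, Wet=-13]  = -21.
Change = -41 − (-21) = -20.

-20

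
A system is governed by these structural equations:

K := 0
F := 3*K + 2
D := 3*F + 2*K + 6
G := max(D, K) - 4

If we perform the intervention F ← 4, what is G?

Under do(F=4), the mechanism F := 3*K + 2 is discarded; F is fixed at 4.
D = 3*F + 2*K + 6  [with F=4, K=0]  = 18
G = max(D, K) - 4  [with D=18, K=0]  = 14

14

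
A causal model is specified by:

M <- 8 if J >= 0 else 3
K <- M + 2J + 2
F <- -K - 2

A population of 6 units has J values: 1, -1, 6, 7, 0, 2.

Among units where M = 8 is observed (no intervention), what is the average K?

16.4

Conditioning on M=8 selects the 5 unit(s) with J ∈ {1, 6, 7, 0, 2}. Their K values: 12, 22, 24, 10, 14. Mean = 16.4.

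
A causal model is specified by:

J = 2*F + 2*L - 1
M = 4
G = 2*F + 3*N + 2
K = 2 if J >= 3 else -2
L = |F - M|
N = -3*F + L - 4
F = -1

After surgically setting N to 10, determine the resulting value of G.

30

The intervention breaks the incoming arrows to N: N = -3*F + L - 4 no longer applies, and N = 10.
G = 2*F + 3*N + 2  [with F=-1, N=10]  = 30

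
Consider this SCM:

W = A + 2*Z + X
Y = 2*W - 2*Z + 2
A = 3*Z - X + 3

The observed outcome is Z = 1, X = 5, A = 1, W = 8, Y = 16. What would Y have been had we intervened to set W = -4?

Intervening sets W = -4 and removes its equation (W = A + 2*Z + X).
Y = 2*W - 2*Z + 2  [with W=-4, Z=1]  = -8

-8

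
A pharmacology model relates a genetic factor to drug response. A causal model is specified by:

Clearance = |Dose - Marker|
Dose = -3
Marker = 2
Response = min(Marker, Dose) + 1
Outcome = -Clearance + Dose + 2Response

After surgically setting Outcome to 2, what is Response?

-2

do(Outcome=2) replaces the equation Outcome = -Clearance + Dose + 2Response with the constant Outcome = 2.
Response is not downstream of the intervention, so its value is determined by the original equations.
Response = min(Marker, Dose) + 1  [with Marker=2, Dose=-3]  = -2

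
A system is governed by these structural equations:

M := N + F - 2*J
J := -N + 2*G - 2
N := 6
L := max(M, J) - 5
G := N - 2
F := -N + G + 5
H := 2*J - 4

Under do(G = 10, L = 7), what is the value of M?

-9

Setting G = 10, L = 7 by intervention discards those variables' equations.
J = -N + 2*G - 2  [with N=6, G=10]  = 12
F = -N + G + 5  [with N=6, G=10]  = 9
M = N + F - 2*J  [with N=6, F=9, J=12]  = -9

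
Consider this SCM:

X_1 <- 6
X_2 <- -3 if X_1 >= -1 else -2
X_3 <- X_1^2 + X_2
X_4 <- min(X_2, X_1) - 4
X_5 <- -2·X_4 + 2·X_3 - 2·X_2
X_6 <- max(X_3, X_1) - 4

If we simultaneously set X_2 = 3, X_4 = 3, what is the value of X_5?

66

Setting X_2 = 3, X_4 = 3 by intervention discards those variables' equations.
X_3 = X_1^2 + X_2  [with X_1=6, X_2=3]  = 39
X_5 = -2·X_4 + 2·X_3 - 2·X_2  [with X_4=3, X_3=39, X_2=3]  = 66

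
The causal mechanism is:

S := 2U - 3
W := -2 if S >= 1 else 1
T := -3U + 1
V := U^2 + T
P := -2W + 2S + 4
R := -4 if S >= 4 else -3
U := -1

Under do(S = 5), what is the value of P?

18

Under do(S=5), the mechanism S := 2U - 3 is discarded; S is fixed at 5.
W = -2 if S >= 1 else 1  [with S=5]  = -2
P = -2W + 2S + 4  [with W=-2, S=5]  = 18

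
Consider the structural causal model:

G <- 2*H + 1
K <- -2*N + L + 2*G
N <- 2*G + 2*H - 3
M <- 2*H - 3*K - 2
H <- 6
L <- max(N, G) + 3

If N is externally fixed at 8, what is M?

The intervention breaks the incoming arrows to N: N <- 2*G + 2*H - 3 no longer applies, and N = 8.
G = 2*H + 1  [with H=6]  = 13
L = max(N, G) + 3  [with N=8, G=13]  = 16
K = -2*N + L + 2*G  [with N=8, L=16, G=13]  = 26
M = 2*H - 3*K - 2  [with H=6, K=26]  = -68

-68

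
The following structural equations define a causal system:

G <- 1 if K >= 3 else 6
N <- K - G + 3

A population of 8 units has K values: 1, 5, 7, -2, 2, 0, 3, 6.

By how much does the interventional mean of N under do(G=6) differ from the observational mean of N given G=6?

Under do(G=6), G's equation is replaced by G=6 for every unit. Per-unit N: -2, 2, 4, -5, -1, -3, 0, 3. Mean = -0.25.
Conditioning on G=6 selects the 4 unit(s) with K ∈ {1, -2, 2, 0}. Their N values: -2, -5, -1, -3. Mean = -2.75.
Difference = -0.25 − (-2.75) = 2.5.

2.5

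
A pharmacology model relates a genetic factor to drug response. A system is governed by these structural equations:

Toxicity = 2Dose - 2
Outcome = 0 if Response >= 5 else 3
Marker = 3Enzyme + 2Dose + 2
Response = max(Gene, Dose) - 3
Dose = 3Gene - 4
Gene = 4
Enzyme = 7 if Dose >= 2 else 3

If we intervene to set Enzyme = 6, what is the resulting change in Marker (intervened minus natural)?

The intervention breaks the incoming arrows to Enzyme: Enzyme = 7 if Dose >= 2 else 3 no longer applies, and Enzyme = 6.
Dose = 3Gene - 4  [with Gene=4]  = 8
Marker = 3Enzyme + 2Dose + 2  [with Enzyme=6, Dose=8]  = 36
Without intervention: Dose = 3Gene - 4  [with Gene=4]  = 8; Enzyme = 7 if Dose >= 2 else 3  [with Dose=8]  = 7; Marker = 3Enzyme + 2Dose + 2  [with Enzyme=7, Dose=8]  = 39.
Change = 36 − 39 = -3.

-3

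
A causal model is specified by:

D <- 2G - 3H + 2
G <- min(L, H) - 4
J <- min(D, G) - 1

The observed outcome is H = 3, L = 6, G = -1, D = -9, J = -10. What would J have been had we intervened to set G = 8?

7

do(G=8) replaces the equation G <- min(L, H) - 4 with the constant G = 8.
D = 2G - 3H + 2  [with G=8, H=3]  = 9
J = min(D, G) - 1  [with D=9, G=8]  = 7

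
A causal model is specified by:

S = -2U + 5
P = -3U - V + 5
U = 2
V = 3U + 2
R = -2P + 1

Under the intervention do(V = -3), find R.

-3

do(V=-3) replaces the equation V = 3U + 2 with the constant V = -3.
P = -3U - V + 5  [with U=2, V=-3]  = 2
R = -2P + 1  [with P=2]  = -3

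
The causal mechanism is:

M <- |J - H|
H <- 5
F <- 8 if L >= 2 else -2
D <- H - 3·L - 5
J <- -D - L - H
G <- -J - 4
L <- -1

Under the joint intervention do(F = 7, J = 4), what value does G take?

-8

Under do(F = 7, J = 4), each intervened variable's structural equation is replaced by its fixed value.
G = -J - 4  [with J=4]  = -8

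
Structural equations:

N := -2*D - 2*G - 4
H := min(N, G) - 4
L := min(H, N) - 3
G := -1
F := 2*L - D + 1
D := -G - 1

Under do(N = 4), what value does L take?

-8

do(N=4) replaces the equation N := -2*D - 2*G - 4 with the constant N = 4.
H = min(N, G) - 4  [with N=4, G=-1]  = -5
L = min(H, N) - 3  [with H=-5, N=4]  = -8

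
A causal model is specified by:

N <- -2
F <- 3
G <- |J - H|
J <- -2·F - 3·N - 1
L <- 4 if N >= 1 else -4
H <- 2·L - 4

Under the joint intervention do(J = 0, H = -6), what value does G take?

6

The joint intervention fixes J = 0, H = -6, removing each variable's own equation.
G = |J - H|  [with J=0, H=-6]  = 6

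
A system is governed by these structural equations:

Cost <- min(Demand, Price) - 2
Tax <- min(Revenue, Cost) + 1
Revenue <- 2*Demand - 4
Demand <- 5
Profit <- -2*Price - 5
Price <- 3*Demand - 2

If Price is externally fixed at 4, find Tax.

3

do(Price=4) replaces the equation Price <- 3*Demand - 2 with the constant Price = 4.
Cost = min(Demand, Price) - 2  [with Demand=5, Price=4]  = 2
Revenue = 2*Demand - 4  [with Demand=5]  = 6
Tax = min(Revenue, Cost) + 1  [with Revenue=6, Cost=2]  = 3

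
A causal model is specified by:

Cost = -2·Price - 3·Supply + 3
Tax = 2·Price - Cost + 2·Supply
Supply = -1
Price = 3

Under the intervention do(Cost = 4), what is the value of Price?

Under do(Cost=4), the mechanism Cost = -2·Price - 3·Supply + 3 is discarded; Cost is fixed at 4.
Price is not downstream of the intervention, so its value is determined by the original equations.

3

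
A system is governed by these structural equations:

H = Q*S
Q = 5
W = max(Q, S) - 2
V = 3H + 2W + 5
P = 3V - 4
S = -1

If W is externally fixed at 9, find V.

8

do(W=9) replaces the equation W = max(Q, S) - 2 with the constant W = 9.
H = Q*S  [with Q=5, S=-1]  = -5
V = 3H + 2W + 5  [with H=-5, W=9]  = 8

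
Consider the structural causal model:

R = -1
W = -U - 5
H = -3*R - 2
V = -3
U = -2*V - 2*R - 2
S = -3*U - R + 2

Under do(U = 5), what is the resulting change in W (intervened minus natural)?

do(U=5) replaces the equation U = -2*V - 2*R - 2 with the constant U = 5.
W = -U - 5  [with U=5]  = -10
Without intervention: U = -2*V - 2*R - 2  [with V=-3, R=-1]  = 6; W = -U - 5  [with U=6]  = -11.
Change = -10 − (-11) = 1.

1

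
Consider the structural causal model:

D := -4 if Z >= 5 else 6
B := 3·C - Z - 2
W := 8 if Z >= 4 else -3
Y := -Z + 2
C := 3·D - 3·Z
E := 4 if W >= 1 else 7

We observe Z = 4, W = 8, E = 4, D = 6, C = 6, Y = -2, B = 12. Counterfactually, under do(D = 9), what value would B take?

39

The intervention breaks the incoming arrows to D: D := -4 if Z >= 5 else 6 no longer applies, and D = 9.
C = 3·D - 3·Z  [with D=9, Z=4]  = 15
B = 3·C - Z - 2  [with C=15, Z=4]  = 39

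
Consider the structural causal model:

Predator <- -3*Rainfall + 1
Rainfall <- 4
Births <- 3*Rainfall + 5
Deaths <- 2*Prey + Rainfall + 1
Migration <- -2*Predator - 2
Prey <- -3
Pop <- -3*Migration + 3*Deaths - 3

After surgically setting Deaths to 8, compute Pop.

-39

Under do(Deaths=8), the mechanism Deaths <- 2*Prey + Rainfall + 1 is discarded; Deaths is fixed at 8.
Predator = -3*Rainfall + 1  [with Rainfall=4]  = -11
Migration = -2*Predator - 2  [with Predator=-11]  = 20
Pop = -3*Migration + 3*Deaths - 3  [with Migration=20, Deaths=8]  = -39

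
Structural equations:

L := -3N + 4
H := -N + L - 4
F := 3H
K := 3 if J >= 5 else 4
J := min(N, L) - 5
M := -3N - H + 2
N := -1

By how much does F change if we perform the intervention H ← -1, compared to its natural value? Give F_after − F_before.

do(H=-1) replaces the equation H := -N + L - 4 with the constant H = -1.
F = 3H  [with H=-1]  = -3
Without intervention: L = -3N + 4  [with N=-1]  = 7; H = -N + L - 4  [with N=-1, L=7]  = 4; F = 3H  [with H=4]  = 12.
Change = -3 − 12 = -15.

-15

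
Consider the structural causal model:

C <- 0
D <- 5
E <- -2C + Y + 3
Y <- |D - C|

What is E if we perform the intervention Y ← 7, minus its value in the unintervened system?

2

The intervention breaks the incoming arrows to Y: Y <- |D - C| no longer applies, and Y = 7.
E = -2C + Y + 3  [with C=0, Y=7]  = 10
Without intervention: Y = |D - C|  [with D=5, C=0]  = 5; E = -2C + Y + 3  [with C=0, Y=5]  = 8.
Change = 10 − 8 = 2.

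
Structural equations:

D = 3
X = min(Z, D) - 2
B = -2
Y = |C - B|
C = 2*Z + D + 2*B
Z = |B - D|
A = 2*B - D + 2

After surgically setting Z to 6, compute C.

The intervention breaks the incoming arrows to Z: Z = |B - D| no longer applies, and Z = 6.
C = 2*Z + D + 2*B  [with Z=6, D=3, B=-2]  = 11

11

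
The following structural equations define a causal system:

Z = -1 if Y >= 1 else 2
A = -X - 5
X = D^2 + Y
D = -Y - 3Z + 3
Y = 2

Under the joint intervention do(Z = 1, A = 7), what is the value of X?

6

The joint intervention fixes Z = 1, A = 7, removing each variable's own equation.
D = -Y - 3Z + 3  [with Y=2, Z=1]  = -2
X = D^2 + Y  [with D=-2, Y=2]  = 6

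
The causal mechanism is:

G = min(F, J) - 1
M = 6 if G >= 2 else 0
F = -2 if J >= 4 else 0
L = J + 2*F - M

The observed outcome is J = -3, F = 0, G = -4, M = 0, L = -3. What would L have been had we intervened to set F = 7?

11

do(F=7) replaces the equation F = -2 if J >= 4 else 0 with the constant F = 7.
G = min(F, J) - 1  [with F=7, J=-3]  = -4
M = 6 if G >= 2 else 0  [with G=-4]  = 0
L = J + 2*F - M  [with J=-3, F=7, M=0]  = 11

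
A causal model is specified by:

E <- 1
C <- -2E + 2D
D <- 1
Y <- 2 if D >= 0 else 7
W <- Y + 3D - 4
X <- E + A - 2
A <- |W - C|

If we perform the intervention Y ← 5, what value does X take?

The intervention breaks the incoming arrows to Y: Y <- 2 if D >= 0 else 7 no longer applies, and Y = 5.
C = -2E + 2D  [with E=1, D=1]  = 0
W = Y + 3D - 4  [with Y=5, D=1]  = 4
A = |W - C|  [with W=4, C=0]  = 4
X = E + A - 2  [with E=1, A=4]  = 3

3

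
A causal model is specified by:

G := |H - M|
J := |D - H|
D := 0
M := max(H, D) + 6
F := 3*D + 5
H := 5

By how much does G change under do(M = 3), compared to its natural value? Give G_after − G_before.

Intervening sets M = 3 and removes its equation (M := max(H, D) + 6).
G = |H - M|  [with H=5, M=3]  = 2
Without intervention: M = max(H, D) + 6  [with H=5, D=0]  = 11; G = |H - M|  [with H=5, M=11]  = 6.
Change = 2 − 6 = -4.

-4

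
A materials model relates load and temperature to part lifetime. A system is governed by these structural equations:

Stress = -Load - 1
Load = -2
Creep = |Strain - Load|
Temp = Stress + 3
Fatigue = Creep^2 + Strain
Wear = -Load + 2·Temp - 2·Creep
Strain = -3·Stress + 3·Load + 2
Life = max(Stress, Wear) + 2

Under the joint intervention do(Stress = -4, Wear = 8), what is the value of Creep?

10

Setting Stress = -4, Wear = 8 by intervention discards those variables' equations.
Strain = -3·Stress + 3·Load + 2  [with Stress=-4, Load=-2]  = 8
Creep = |Strain - Load|  [with Strain=8, Load=-2]  = 10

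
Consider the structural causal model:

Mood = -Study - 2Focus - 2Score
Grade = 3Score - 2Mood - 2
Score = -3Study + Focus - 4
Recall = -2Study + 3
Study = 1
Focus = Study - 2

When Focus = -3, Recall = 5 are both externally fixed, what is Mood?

The joint intervention fixes Focus = -3, Recall = 5, removing each variable's own equation.
Score = -3Study + Focus - 4  [with Study=1, Focus=-3]  = -10
Mood = -Study - 2Focus - 2Score  [with Study=1, Focus=-3, Score=-10]  = 25

25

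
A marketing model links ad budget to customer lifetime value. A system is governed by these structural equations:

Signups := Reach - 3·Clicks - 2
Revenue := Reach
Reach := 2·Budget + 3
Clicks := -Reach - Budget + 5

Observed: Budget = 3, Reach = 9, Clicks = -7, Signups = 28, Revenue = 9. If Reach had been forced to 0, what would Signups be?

Under do(Reach=0), the mechanism Reach := 2·Budget + 3 is discarded; Reach is fixed at 0.
Clicks = -Reach - Budget + 5  [with Reach=0, Budget=3]  = 2
Signups = Reach - 3·Clicks - 2  [with Reach=0, Clicks=2]  = -8

-8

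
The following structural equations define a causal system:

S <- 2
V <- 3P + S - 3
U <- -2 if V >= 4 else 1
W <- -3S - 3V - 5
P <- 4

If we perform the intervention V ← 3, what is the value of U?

1

do(V=3) replaces the equation V <- 3P + S - 3 with the constant V = 3.
U = -2 if V >= 4 else 1  [with V=3]  = 1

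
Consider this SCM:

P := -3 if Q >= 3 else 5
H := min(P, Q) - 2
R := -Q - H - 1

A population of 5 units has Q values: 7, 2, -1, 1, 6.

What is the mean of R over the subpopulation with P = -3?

-2.5

Conditioning on P=-3 selects the 2 unit(s) with Q ∈ {7, 6}. Their R values: -3, -2. Mean = -2.5.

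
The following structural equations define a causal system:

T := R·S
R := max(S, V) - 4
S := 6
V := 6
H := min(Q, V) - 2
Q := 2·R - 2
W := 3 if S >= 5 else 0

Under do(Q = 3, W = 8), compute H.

1

Setting Q = 3, W = 8 by intervention discards those variables' equations.
H = min(Q, V) - 2  [with Q=3, V=6]  = 1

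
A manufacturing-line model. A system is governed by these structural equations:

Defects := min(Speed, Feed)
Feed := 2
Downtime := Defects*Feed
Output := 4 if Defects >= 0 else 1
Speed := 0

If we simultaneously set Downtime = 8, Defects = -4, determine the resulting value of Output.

Under do(Downtime = 8, Defects = -4), each intervened variable's structural equation is replaced by its fixed value.
Output = 4 if Defects >= 0 else 1  [with Defects=-4]  = 1

1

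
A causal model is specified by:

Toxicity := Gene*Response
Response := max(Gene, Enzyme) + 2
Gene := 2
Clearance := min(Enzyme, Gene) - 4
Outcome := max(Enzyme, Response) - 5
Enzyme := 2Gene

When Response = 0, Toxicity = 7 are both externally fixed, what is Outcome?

-1

Setting Response = 0, Toxicity = 7 by intervention discards those variables' equations.
Enzyme = 2Gene  [with Gene=2]  = 4
Outcome = max(Enzyme, Response) - 5  [with Enzyme=4, Response=0]  = -1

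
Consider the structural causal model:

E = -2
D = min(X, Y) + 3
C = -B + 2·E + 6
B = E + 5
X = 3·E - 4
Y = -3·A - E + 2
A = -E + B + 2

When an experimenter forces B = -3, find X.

Under do(B=-3), the mechanism B = E + 5 is discarded; B is fixed at -3.
No directed path runs from B to X, so X keeps its natural value.
X = 3·E - 4  [with E=-2]  = -10

-10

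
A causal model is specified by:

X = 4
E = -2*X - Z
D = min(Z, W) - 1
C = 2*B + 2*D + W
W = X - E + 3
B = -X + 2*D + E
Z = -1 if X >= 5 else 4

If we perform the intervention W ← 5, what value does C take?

-9

The intervention breaks the incoming arrows to W: W = X - E + 3 no longer applies, and W = 5.
Z = -1 if X >= 5 else 4  [with X=4]  = 4
E = -2*X - Z  [with X=4, Z=4]  = -12
D = min(Z, W) - 1  [with Z=4, W=5]  = 3
B = -X + 2*D + E  [with X=4, D=3, E=-12]  = -10
C = 2*B + 2*D + W  [with B=-10, D=3, W=5]  = -9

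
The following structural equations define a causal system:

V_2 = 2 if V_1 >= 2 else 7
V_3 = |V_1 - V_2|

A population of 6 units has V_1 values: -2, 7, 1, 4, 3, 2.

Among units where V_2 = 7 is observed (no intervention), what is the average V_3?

7.5

E[V_3|V_2=7] averages over only the 2 units with V_2=7 (V_1 = -2, 1): V_3 = 9, 6, mean 7.5.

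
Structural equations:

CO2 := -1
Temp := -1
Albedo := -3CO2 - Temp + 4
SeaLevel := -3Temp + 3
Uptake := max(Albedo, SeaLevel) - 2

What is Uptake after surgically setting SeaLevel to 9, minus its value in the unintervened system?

Intervening sets SeaLevel = 9 and removes its equation (SeaLevel := -3Temp + 3).
Albedo = -3CO2 - Temp + 4  [with CO2=-1, Temp=-1]  = 8
Uptake = max(Albedo, SeaLevel) - 2  [with Albedo=8, SeaLevel=9]  = 7
Without intervention: Albedo = -3CO2 - Temp + 4  [with CO2=-1, Temp=-1]  = 8; SeaLevel = -3Temp + 3  [with Temp=-1]  = 6; Uptake = max(Albedo, SeaLevel) - 2  [with Albedo=8, SeaLevel=6]  = 6.
Change = 7 − 6 = 1.

1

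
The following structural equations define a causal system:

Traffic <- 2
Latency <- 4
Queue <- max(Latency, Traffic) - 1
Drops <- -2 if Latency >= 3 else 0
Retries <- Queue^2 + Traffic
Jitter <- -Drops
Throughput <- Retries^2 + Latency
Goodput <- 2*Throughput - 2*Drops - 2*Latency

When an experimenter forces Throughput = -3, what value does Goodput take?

-10

do(Throughput=-3) replaces the equation Throughput <- Retries^2 + Latency with the constant Throughput = -3.
Drops = -2 if Latency >= 3 else 0  [with Latency=4]  = -2
Goodput = 2*Throughput - 2*Drops - 2*Latency  [with Throughput=-3, Drops=-2, Latency=4]  = -10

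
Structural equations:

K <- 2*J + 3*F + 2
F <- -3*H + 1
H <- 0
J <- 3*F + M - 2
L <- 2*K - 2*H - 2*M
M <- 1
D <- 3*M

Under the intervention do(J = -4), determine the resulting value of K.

Intervening sets J = -4 and removes its equation (J <- 3*F + M - 2).
F = -3*H + 1  [with H=0]  = 1
K = 2*J + 3*F + 2  [with J=-4, F=1]  = -3

-3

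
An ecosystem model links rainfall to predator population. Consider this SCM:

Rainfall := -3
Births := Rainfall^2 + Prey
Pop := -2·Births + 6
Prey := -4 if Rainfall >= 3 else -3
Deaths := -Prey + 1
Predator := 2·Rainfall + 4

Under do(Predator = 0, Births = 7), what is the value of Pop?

Setting Predator = 0, Births = 7 by intervention discards those variables' equations.
Pop = -2·Births + 6  [with Births=7]  = -8

-8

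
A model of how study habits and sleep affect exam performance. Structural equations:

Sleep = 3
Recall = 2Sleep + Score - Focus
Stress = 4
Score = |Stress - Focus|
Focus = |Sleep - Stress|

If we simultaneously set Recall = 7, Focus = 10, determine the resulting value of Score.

Under do(Recall = 7, Focus = 10), each intervened variable's structural equation is replaced by its fixed value.
Score = |Stress - Focus|  [with Stress=4, Focus=10]  = 6

6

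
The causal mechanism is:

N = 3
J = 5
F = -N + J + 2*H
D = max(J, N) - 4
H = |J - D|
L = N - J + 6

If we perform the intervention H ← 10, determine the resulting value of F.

Intervening sets H = 10 and removes its equation (H = |J - D|).
F = -N + J + 2*H  [with N=3, J=5, H=10]  = 22

22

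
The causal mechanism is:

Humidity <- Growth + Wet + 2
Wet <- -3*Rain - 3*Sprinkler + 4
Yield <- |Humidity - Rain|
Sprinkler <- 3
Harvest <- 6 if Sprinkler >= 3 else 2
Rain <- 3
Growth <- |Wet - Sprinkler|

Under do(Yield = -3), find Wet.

-14

do(Yield=-3) replaces the equation Yield <- |Humidity - Rain| with the constant Yield = -3.
Wet is not downstream of the intervention, so its value is determined by the original equations.
Wet = -3*Rain - 3*Sprinkler + 4  [with Rain=3, Sprinkler=3]  = -14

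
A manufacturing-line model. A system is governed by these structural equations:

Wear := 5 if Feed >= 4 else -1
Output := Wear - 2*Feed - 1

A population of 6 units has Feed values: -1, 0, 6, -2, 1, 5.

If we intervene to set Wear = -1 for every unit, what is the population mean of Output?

Under do(Wear=-1), Wear's equation is replaced by Wear=-1 for every unit. Per-unit Output: 0, -2, -14, 2, -4, -12. Mean = -5.

-5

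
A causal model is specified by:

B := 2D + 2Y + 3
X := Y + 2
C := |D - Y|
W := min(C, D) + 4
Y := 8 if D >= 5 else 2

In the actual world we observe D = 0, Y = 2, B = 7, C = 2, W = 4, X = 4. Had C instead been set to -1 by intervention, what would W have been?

3

Intervening sets C = -1 and removes its equation (C := |D - Y|).
W = min(C, D) + 4  [with C=-1, D=0]  = 3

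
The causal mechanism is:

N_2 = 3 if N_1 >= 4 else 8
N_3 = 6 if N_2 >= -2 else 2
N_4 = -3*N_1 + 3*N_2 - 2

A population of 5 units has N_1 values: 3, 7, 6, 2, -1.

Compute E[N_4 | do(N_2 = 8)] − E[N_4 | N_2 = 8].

-6.2

Under do(N_2=8), N_2's equation is replaced by N_2=8 for every unit. Per-unit N_4: 13, 1, 4, 16, 25. Mean = 11.8.
Observing N_2=8 restricts to units where N_2's equation naturally yields 8: N_1 ∈ {3, 2, -1}. In that subpopulation N_4 = 13, 16, 25, mean 18.
Difference = 11.8 − 18 = -6.2.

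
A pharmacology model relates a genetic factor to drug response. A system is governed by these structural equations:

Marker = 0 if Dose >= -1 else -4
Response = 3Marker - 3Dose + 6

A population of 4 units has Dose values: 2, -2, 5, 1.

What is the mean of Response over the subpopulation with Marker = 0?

Conditioning on Marker=0 selects the 3 unit(s) with Dose ∈ {2, 5, 1}. Their Response values: 0, -9, 3. Mean = -2.

-2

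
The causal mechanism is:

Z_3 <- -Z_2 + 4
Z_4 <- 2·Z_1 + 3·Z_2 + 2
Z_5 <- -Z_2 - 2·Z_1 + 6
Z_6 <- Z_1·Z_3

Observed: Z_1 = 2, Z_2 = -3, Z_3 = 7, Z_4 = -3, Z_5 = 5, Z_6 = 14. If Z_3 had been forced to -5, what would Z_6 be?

-10

The intervention breaks the incoming arrows to Z_3: Z_3 <- -Z_2 + 4 no longer applies, and Z_3 = -5.
Z_6 = Z_1·Z_3  [with Z_1=2, Z_3=-5]  = -10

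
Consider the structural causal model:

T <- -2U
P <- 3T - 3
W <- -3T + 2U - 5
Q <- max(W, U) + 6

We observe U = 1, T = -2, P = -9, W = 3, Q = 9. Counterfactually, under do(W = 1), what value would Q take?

7

Intervening sets W = 1 and removes its equation (W <- -3T + 2U - 5).
Q = max(W, U) + 6  [with W=1, U=1]  = 7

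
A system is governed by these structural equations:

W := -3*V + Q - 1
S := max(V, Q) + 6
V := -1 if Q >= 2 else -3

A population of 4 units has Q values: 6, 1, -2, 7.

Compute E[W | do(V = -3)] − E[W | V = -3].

do(V=-3) breaks V's dependence on Q. With V=-3 fixed, W across the units is 14, 9, 6, 15, mean 11.
E[W|V=-3] averages over only the 2 units with V=-3 (Q = 1, -2): W = 9, 6, mean 7.5.
Difference = 11 − 7.5 = 3.5.

3.5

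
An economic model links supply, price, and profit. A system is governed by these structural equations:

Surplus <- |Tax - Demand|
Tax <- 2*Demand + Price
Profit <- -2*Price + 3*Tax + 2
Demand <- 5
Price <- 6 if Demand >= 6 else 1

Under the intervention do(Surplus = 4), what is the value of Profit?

The intervention breaks the incoming arrows to Surplus: Surplus <- |Tax - Demand| no longer applies, and Surplus = 4.
Since Profit is not a descendant of the intervened variable, it is unaffected.
Price = 6 if Demand >= 6 else 1  [with Demand=5]  = 1
Tax = 2*Demand + Price  [with Demand=5, Price=1]  = 11
Profit = -2*Price + 3*Tax + 2  [with Price=1, Tax=11]  = 33

33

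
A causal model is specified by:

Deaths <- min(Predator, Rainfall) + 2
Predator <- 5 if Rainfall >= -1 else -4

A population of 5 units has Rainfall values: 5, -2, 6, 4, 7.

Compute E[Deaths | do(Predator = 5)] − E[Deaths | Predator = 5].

Under do(Predator=5), Predator's equation is replaced by Predator=5 for every unit. Per-unit Deaths: 7, 0, 7, 6, 7. Mean = 5.4.
Observing Predator=5 restricts to units where Predator's equation naturally yields 5: Rainfall ∈ {5, 6, 4, 7}. In that subpopulation Deaths = 7, 7, 6, 7, mean 6.75.
Difference = 5.4 − 6.75 = -1.35.

-1.35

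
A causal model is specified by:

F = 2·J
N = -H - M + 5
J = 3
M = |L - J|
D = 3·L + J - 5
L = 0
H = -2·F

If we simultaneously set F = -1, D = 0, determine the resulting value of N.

0

Under do(F = -1, D = 0), each intervened variable's structural equation is replaced by its fixed value.
M = |L - J|  [with L=0, J=3]  = 3
H = -2·F  [with F=-1]  = 2
N = -H - M + 5  [with H=2, M=3]  = 0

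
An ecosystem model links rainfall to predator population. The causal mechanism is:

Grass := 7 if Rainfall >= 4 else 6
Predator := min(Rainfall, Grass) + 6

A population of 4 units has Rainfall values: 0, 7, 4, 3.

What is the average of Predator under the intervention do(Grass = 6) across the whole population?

Under do(Grass=6), Grass's equation is replaced by Grass=6 for every unit. Per-unit Predator: 6, 12, 10, 9. Mean = 9.25.

9.25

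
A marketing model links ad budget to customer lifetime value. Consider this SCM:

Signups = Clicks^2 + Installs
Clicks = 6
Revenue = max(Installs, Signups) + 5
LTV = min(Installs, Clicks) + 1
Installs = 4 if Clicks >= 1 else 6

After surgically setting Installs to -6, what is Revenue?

35

Under do(Installs=-6), the mechanism Installs = 4 if Clicks >= 1 else 6 is discarded; Installs is fixed at -6.
Signups = Clicks^2 + Installs  [with Clicks=6, Installs=-6]  = 30
Revenue = max(Installs, Signups) + 5  [with Installs=-6, Signups=30]  = 35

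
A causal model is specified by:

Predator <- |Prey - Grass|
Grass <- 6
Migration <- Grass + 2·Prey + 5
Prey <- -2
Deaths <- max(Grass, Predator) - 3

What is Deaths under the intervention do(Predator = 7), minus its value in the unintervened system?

-1

The intervention breaks the incoming arrows to Predator: Predator <- |Prey - Grass| no longer applies, and Predator = 7.
Deaths = max(Grass, Predator) - 3  [with Grass=6, Predator=7]  = 4
Without intervention: Predator = |Prey - Grass|  [with Prey=-2, Grass=6]  = 8; Deaths = max(Grass, Predator) - 3  [with Grass=6, Predator=8]  = 5.
Change = 4 − 5 = -1.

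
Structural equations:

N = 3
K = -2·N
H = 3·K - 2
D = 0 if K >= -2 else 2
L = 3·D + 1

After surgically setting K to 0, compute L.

1

do(K=0) replaces the equation K = -2·N with the constant K = 0.
D = 0 if K >= -2 else 2  [with K=0]  = 0
L = 3·D + 1  [with D=0]  = 1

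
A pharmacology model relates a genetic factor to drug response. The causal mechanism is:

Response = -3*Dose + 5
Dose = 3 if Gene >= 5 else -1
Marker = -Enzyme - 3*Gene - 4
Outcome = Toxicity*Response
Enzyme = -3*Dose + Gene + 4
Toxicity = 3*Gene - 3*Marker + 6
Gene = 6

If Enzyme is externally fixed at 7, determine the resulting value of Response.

do(Enzyme=7) replaces the equation Enzyme = -3*Dose + Gene + 4 with the constant Enzyme = 7.
Response is not downstream of the intervention, so its value is determined by the original equations.
Dose = 3 if Gene >= 5 else -1  [with Gene=6]  = 3
Response = -3*Dose + 5  [with Dose=3]  = -4

-4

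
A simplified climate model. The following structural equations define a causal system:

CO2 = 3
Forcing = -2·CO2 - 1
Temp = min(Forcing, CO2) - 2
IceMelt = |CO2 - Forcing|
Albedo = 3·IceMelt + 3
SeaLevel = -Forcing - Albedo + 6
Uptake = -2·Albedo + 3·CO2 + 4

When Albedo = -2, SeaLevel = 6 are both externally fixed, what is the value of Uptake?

17

Under do(Albedo = -2, SeaLevel = 6), each intervened variable's structural equation is replaced by its fixed value.
Uptake = -2·Albedo + 3·CO2 + 4  [with Albedo=-2, CO2=3]  = 17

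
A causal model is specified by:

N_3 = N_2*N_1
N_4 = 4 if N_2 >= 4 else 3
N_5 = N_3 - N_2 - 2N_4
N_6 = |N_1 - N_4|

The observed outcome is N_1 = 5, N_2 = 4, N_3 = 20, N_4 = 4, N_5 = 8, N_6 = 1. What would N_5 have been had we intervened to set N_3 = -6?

do(N_3=-6) replaces the equation N_3 = N_2*N_1 with the constant N_3 = -6.
N_4 = 4 if N_2 >= 4 else 3  [with N_2=4]  = 4
N_5 = N_3 - N_2 - 2N_4  [with N_3=-6, N_2=4, N_4=4]  = -18

-18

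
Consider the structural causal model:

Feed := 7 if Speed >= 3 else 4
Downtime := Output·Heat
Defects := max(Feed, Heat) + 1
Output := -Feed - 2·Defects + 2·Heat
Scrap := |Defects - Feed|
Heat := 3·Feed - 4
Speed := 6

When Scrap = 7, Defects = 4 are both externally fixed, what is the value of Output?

19

Setting Scrap = 7, Defects = 4 by intervention discards those variables' equations.
Feed = 7 if Speed >= 3 else 4  [with Speed=6]  = 7
Heat = 3·Feed - 4  [with Feed=7]  = 17
Output = -Feed - 2·Defects + 2·Heat  [with Feed=7, Defects=4, Heat=17]  = 19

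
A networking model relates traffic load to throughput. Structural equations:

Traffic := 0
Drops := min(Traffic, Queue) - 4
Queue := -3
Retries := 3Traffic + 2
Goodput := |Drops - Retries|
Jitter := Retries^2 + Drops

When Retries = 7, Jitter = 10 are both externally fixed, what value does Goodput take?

The joint intervention fixes Retries = 7, Jitter = 10, removing each variable's own equation.
Drops = min(Traffic, Queue) - 4  [with Traffic=0, Queue=-3]  = -7
Goodput = |Drops - Retries|  [with Drops=-7, Retries=7]  = 14

14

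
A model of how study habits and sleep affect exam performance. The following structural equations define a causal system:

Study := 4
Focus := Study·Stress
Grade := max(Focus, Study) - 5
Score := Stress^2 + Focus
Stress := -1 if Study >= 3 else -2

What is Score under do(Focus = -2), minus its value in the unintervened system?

The intervention breaks the incoming arrows to Focus: Focus := Study·Stress no longer applies, and Focus = -2.
Stress = -1 if Study >= 3 else -2  [with Study=4]  = -1
Score = Stress^2 + Focus  [with Stress=-1, Focus=-2]  = -1
Without intervention: Stress = -1 if Study >= 3 else -2  [with Study=4]  = -1; Focus = Study·Stress  [with Study=4, Stress=-1]  = -4; Score = Stress^2 + Focus  [with Stress=-1, Focus=-4]  = -3.
Change = -1 − (-3) = 2.

2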